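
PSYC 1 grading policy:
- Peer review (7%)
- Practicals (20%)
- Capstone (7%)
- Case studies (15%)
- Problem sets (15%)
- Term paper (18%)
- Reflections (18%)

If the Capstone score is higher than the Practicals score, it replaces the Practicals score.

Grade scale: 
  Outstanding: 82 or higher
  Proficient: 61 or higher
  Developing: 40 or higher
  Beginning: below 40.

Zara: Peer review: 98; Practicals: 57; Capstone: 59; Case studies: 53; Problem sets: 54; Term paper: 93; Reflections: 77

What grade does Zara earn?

Capstone (59) > Practicals (57), so Practicals counts as 59.
Weighted total:
  Peer review 98 × 0.07 = 6.86
  Practicals 59 × 0.2 = 11.8
  Capstone 59 × 0.07 = 4.13
  Case studies 53 × 0.15 = 7.95
  Problem sets 54 × 0.15 = 8.1
  Term paper 93 × 0.18 = 16.74
  Reflections 77 × 0.18 = 13.86
Sum = 69.44
69.44 is ≥ 61 and < 82 → Proficient

Proficient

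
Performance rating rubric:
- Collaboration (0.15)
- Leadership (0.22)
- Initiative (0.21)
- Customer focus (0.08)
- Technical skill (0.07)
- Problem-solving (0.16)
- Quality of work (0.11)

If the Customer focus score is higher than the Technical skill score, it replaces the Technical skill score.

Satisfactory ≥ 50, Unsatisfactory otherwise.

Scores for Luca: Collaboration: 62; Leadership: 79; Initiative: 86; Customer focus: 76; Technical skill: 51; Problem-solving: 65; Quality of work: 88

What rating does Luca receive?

Customer focus (76) > Technical skill (51), so Technical skill counts as 76.
Weighted total:
  Collaboration 62 × 0.15 = 9.3
  Leadership 79 × 0.22 = 17.38
  Initiative 86 × 0.21 = 18.06
  Customer focus 76 × 0.08 = 6.08
  Technical skill 76 × 0.07 = 5.32
  Problem-solving 65 × 0.16 = 10.4
  Quality of work 88 × 0.11 = 9.68
Sum = 76.22
76.22 ≥ 50 → Satisfactory

Satisfactory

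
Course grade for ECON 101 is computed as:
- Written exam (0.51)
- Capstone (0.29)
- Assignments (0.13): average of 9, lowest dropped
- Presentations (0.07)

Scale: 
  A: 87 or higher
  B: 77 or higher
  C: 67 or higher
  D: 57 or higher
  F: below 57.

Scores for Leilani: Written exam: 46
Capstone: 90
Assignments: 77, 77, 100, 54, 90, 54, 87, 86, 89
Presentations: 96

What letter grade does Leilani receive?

Assignments: drop 54 → average of remaining 8 = 660/8 = 82.5
Weighted total:
  Written exam 46 × 0.51 = 23.46
  Capstone 90 × 0.29 = 26.1
  Assignments 82.5 × 0.13 = 10.725
  Presentations 96 × 0.07 = 6.72
Sum = 67.005
67.005 is ≥ 67 and < 77 → C

C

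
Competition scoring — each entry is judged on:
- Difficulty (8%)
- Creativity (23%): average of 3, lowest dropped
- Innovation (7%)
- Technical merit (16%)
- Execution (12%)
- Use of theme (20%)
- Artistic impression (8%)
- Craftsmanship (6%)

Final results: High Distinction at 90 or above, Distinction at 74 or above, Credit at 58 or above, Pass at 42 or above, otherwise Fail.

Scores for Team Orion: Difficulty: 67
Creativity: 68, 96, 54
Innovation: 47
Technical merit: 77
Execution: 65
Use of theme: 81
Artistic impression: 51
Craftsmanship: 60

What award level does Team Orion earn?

Credit

Creativity: drop 54 → average of remaining 2 = 164/2 = 82
Weighted total:
  Difficulty 67 × 0.08 = 5.36
  Creativity 82 × 0.23 = 18.86
  Innovation 47 × 0.07 = 3.29
  Technical merit 77 × 0.16 = 12.32
  Execution 65 × 0.12 = 7.8
  Use of theme 81 × 0.2 = 16.2
  Artistic impression 51 × 0.08 = 4.08
  Craftsmanship 60 × 0.06 = 3.6
Sum = 71.51
71.51 is ≥ 58 and < 74 → Credit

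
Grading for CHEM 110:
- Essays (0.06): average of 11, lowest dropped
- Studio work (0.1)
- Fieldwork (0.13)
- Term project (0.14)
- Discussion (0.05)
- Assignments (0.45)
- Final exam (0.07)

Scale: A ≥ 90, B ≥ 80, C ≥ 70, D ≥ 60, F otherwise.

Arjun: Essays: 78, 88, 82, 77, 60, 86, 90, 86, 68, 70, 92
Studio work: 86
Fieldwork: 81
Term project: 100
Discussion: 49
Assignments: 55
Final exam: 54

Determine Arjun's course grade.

Essays: drop 60 → average of remaining 10 = 817/10 = 81.7
Weighted total:
  Essays 81.7 × 0.06 = 4.902
  Studio work 86 × 0.1 = 8.6
  Fieldwork 81 × 0.13 = 10.53
  Term project 100 × 0.14 = 14
  Discussion 49 × 0.05 = 2.45
  Assignments 55 × 0.45 = 24.75
  Final exam 54 × 0.07 = 3.78
Sum = 69.012
69.012 is ≥ 60 and < 70 → D

D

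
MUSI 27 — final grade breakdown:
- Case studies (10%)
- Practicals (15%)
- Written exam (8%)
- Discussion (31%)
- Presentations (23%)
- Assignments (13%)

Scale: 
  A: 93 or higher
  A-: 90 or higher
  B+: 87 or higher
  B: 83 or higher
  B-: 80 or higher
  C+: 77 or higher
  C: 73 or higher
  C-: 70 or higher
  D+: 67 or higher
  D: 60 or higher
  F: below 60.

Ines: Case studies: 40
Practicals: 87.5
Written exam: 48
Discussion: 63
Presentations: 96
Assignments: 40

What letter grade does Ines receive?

Weighted total:
  Case studies 40 × 0.1 = 4
  Practicals 87.5 × 0.15 = 13.125
  Written exam 48 × 0.08 = 3.84
  Discussion 63 × 0.31 = 19.53
  Presentations 96 × 0.23 = 22.08
  Assignments 40 × 0.13 = 5.2
Sum = 67.775
67.775 is ≥ 67 and < 70 → D+

D+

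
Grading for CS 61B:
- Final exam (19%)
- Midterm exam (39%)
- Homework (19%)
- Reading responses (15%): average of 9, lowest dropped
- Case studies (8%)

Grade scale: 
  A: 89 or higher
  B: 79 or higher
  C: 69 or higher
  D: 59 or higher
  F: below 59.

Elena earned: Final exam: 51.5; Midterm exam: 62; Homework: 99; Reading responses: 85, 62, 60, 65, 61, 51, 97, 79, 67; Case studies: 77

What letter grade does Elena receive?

C

Reading responses: drop 51 → average of remaining 8 = 576/8 = 72
Weighted total:
  Final exam 51.5 × 0.19 = 9.785
  Midterm exam 62 × 0.39 = 24.18
  Homework 99 × 0.19 = 18.81
  Reading responses 72 × 0.15 = 10.8
  Case studies 77 × 0.08 = 6.16
Sum = 69.735
69.735 is ≥ 69 and < 79 → C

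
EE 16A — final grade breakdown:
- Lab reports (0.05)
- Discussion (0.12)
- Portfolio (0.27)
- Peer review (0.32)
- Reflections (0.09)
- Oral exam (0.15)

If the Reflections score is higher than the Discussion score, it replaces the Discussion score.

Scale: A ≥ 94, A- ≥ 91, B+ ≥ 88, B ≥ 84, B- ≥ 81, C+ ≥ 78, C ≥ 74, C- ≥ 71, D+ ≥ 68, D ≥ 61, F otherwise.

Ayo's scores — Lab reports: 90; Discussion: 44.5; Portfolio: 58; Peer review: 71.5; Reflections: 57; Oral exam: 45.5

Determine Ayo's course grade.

Reflections (57) > Discussion (44.5), so Discussion counts as 57.
Weighted total:
  Lab reports 90 × 0.05 = 4.5
  Discussion 57 × 0.12 = 6.84
  Portfolio 58 × 0.27 = 15.66
  Peer review 71.5 × 0.32 = 22.88
  Reflections 57 × 0.09 = 5.13
  Oral exam 45.5 × 0.15 = 6.825
Sum = 61.835
61.835 is ≥ 61 and < 68 → D

D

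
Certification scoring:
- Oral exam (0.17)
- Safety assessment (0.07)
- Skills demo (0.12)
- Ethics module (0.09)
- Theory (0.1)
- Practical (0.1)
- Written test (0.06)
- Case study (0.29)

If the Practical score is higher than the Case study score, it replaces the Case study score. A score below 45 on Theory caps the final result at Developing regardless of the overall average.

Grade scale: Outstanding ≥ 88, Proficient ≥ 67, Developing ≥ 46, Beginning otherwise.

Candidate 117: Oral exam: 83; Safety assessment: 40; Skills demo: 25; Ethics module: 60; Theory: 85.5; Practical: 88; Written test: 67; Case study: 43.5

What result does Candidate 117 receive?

Practical (88) > Case study (43.5), so Case study counts as 88.
Theory score 85.5 ≥ 45: minimum met.
Weighted total:
  Oral exam 83 × 0.17 = 14.11
  Safety assessment 40 × 0.07 = 2.8
  Skills demo 25 × 0.12 = 3
  Ethics module 60 × 0.09 = 5.4
  Theory 85.5 × 0.1 = 8.55
  Practical 88 × 0.1 = 8.8
  Written test 67 × 0.06 = 4.02
  Case study 88 × 0.29 = 25.52
Sum = 72.2
72.2 is ≥ 67 and < 88 → Proficient

Proficient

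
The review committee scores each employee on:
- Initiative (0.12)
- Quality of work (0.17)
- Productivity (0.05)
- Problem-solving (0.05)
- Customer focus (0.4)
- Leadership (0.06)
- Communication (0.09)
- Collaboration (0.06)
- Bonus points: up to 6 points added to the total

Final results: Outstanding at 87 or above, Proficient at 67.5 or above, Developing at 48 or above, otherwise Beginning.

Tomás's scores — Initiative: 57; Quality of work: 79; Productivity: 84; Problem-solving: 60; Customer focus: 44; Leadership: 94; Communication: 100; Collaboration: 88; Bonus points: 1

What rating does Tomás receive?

Developing

Weighted total:
  Initiative 57 × 0.12 = 6.84
  Quality of work 79 × 0.17 = 13.43
  Productivity 84 × 0.05 = 4.2
  Problem-solving 60 × 0.05 = 3
  Customer focus 44 × 0.4 = 17.6
  Leadership 94 × 0.06 = 5.64
  Communication 100 × 0.09 = 9
  Collaboration 88 × 0.06 = 5.28
Sum = 64.99
Bonus points: 64.99 + 1 = 65.99
65.99 is ≥ 48 and < 67.5 → Developing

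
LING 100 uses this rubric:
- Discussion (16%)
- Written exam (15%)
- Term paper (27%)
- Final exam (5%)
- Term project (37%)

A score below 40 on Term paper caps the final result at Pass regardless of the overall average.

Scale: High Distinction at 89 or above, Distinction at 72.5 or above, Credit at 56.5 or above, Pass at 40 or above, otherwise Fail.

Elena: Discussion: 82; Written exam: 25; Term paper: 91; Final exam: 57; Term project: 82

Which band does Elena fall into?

Distinction

Term paper score 91 ≥ 40: minimum met.
Weighted total:
  Discussion 82 × 0.16 = 13.12
  Written exam 25 × 0.15 = 3.75
  Term paper 91 × 0.27 = 24.57
  Final exam 57 × 0.05 = 2.85
  Term project 82 × 0.37 = 30.34
Sum = 74.63
74.63 is ≥ 72.5 and < 89 → Distinction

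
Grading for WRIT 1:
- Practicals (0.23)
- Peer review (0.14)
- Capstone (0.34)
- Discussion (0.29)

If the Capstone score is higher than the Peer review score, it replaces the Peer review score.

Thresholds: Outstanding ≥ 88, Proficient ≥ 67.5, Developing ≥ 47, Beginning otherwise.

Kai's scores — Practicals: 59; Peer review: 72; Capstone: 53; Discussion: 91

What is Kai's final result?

Capstone (53) ≤ Peer review (72), so Peer review stays at 72.
Weighted total:
  Practicals 59 × 0.23 = 13.57
  Peer review 72 × 0.14 = 10.08
  Capstone 53 × 0.34 = 18.02
  Discussion 91 × 0.29 = 26.39
Sum = 68.06
68.06 is ≥ 67.5 and < 88 → Proficient

Proficient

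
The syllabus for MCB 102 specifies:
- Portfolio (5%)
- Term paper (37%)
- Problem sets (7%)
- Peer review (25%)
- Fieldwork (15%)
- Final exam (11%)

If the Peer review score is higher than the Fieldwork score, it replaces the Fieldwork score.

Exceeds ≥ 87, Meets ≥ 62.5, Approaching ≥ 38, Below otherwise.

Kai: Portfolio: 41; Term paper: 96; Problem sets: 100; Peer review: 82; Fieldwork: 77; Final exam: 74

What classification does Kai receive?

Peer review (82) > Fieldwork (77), so Fieldwork counts as 82.
Weighted total:
  Portfolio 41 × 0.05 = 2.05
  Term paper 96 × 0.37 = 35.52
  Problem sets 100 × 0.07 = 7
  Peer review 82 × 0.25 = 20.5
  Fieldwork 82 × 0.15 = 12.3
  Final exam 74 × 0.11 = 8.14
Sum = 85.51
85.51 is ≥ 62.5 and < 87 → Meets

Meets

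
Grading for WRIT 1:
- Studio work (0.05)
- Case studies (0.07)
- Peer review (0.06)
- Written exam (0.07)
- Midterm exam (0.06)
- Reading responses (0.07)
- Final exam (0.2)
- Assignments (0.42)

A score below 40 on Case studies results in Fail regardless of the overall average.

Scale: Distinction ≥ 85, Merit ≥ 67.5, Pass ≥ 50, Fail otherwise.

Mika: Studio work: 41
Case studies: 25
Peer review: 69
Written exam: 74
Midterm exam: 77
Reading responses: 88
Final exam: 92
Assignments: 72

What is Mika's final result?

Fail

Case studies score 25 < 40: minimum not met.
Weighted total:
  Studio work 41 × 0.05 = 2.05
  Case studies 25 × 0.07 = 1.75
  Peer review 69 × 0.06 = 4.14
  Written exam 74 × 0.07 = 5.18
  Midterm exam 77 × 0.06 = 4.62
  Reading responses 88 × 0.07 = 6.16
  Final exam 92 × 0.2 = 18.4
  Assignments 72 × 0.42 = 30.24
Sum = 72.54
Because the Case studies minimum was not met, the result is Fail.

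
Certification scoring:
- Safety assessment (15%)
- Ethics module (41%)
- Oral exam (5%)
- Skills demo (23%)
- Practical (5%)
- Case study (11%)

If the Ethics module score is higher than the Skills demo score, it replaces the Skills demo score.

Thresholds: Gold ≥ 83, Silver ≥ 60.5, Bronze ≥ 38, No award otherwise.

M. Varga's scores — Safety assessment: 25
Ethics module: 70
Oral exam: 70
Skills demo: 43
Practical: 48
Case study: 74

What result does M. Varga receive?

Silver

Ethics module (70) > Skills demo (43), so Skills demo counts as 70.
Weighted total:
  Safety assessment 25 × 0.15 = 3.75
  Ethics module 70 × 0.41 = 28.7
  Oral exam 70 × 0.05 = 3.5
  Skills demo 70 × 0.23 = 16.1
  Practical 48 × 0.05 = 2.4
  Case study 74 × 0.11 = 8.14
Sum = 62.59
62.59 is ≥ 60.5 and < 83 → Silver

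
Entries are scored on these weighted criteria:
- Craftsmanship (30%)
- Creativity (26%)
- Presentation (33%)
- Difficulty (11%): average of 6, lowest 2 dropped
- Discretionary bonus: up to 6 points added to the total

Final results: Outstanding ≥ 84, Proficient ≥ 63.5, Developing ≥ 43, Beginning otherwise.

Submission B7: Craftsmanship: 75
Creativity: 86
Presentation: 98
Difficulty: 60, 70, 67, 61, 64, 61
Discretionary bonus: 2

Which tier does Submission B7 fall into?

Outstanding

Difficulty: drop 60, 61 → average of remaining 4 = 262/4 = 65.5
Weighted total:
  Craftsmanship 75 × 0.3 = 22.5
  Creativity 86 × 0.26 = 22.36
  Presentation 98 × 0.33 = 32.34
  Difficulty 65.5 × 0.11 = 7.205
Sum = 84.405
Discretionary bonus: 84.405 + 2 = 86.405
86.405 ≥ 84 → Outstanding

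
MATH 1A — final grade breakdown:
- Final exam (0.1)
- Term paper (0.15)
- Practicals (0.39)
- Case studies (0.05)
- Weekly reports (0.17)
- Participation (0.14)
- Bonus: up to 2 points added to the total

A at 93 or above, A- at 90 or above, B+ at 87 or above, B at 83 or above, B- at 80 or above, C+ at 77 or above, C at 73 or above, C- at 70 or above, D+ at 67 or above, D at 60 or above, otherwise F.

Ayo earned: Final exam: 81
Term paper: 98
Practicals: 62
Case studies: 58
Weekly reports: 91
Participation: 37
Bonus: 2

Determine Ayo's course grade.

Weighted total:
  Final exam 81 × 0.1 = 8.1
  Term paper 98 × 0.15 = 14.7
  Practicals 62 × 0.39 = 24.18
  Case studies 58 × 0.05 = 2.9
  Weekly reports 91 × 0.17 = 15.47
  Participation 37 × 0.14 = 5.18
Sum = 70.53
Bonus: 70.53 + 2 = 72.53
72.53 is ≥ 70 and < 73 → C-

C-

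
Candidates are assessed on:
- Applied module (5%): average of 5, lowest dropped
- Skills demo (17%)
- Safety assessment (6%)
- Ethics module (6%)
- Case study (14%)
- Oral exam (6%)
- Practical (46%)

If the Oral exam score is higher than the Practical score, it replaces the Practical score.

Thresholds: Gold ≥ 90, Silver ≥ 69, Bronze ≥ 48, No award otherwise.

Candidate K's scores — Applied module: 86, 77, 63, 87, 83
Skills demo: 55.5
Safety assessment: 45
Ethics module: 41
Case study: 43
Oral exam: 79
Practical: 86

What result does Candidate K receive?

Applied module: drop 63 → average of remaining 4 = 333/4 = 83.25
Oral exam (79) ≤ Practical (86), so Practical stays at 86.
Weighted total:
  Applied module 83.25 × 0.05 = 4.1625
  Skills demo 55.5 × 0.17 = 9.435
  Safety assessment 45 × 0.06 = 2.7
  Ethics module 41 × 0.06 = 2.46
  Case study 43 × 0.14 = 6.02
  Oral exam 79 × 0.06 = 4.74
  Practical 86 × 0.46 = 39.56
Sum = 69.0775
69.0775 is ≥ 69 and < 90 → Silver

Silver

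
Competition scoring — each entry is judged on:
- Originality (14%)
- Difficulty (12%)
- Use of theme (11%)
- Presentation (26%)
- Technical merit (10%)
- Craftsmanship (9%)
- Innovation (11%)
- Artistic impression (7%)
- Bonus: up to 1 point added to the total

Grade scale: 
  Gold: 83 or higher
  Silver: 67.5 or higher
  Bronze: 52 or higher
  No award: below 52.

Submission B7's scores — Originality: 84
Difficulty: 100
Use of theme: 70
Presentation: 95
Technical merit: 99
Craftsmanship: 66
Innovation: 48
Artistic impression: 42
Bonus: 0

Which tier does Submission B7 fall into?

Weighted total:
  Originality 84 × 0.14 = 11.76
  Difficulty 100 × 0.12 = 12
  Use of theme 70 × 0.11 = 7.7
  Presentation 95 × 0.26 = 24.7
  Technical merit 99 × 0.1 = 9.9
  Craftsmanship 66 × 0.09 = 5.94
  Innovation 48 × 0.11 = 5.28
  Artistic impression 42 × 0.07 = 2.94
Sum = 80.22
Bonus: 80.22 + 0 = 80.22
80.22 is ≥ 67.5 and < 83 → Silver

Silver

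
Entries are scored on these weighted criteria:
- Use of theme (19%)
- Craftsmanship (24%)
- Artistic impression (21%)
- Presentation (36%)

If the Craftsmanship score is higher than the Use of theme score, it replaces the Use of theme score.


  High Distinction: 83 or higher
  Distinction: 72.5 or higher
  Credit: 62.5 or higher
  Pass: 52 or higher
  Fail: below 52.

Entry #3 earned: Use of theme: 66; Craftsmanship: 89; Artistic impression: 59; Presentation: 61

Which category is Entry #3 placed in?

Distinction

Craftsmanship (89) > Use of theme (66), so Use of theme counts as 89.
Weighted total:
  Use of theme 89 × 0.19 = 16.91
  Craftsmanship 89 × 0.24 = 21.36
  Artistic impression 59 × 0.21 = 12.39
  Presentation 61 × 0.36 = 21.96
Sum = 72.62
72.62 is ≥ 72.5 and < 83 → Distinction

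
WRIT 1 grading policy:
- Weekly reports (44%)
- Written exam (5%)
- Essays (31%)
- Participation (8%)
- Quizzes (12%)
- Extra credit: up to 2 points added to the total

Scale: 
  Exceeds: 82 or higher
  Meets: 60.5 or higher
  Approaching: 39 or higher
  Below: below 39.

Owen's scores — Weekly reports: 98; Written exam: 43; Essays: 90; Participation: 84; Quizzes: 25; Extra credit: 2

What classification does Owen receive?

Exceeds

Weighted total:
  Weekly reports 98 × 0.44 = 43.12
  Written exam 43 × 0.05 = 2.15
  Essays 90 × 0.31 = 27.9
  Participation 84 × 0.08 = 6.72
  Quizzes 25 × 0.12 = 3
Sum = 82.89
Extra credit: 82.89 + 2 = 84.89
84.89 ≥ 82 → Exceeds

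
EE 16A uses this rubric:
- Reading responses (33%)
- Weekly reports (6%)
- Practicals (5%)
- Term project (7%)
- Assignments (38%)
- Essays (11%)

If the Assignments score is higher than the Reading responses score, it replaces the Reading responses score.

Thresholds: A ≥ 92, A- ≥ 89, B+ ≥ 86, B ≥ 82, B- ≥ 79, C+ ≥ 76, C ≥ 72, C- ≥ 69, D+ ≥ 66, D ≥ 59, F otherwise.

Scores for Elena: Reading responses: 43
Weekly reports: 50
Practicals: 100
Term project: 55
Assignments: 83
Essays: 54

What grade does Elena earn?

C+

Assignments (83) > Reading responses (43), so Reading responses counts as 83.
Weighted total:
  Reading responses 83 × 0.33 = 27.39
  Weekly reports 50 × 0.06 = 3
  Practicals 100 × 0.05 = 5
  Term project 55 × 0.07 = 3.85
  Assignments 83 × 0.38 = 31.54
  Essays 54 × 0.11 = 5.94
Sum = 76.72
76.72 is ≥ 76 and < 79 → C+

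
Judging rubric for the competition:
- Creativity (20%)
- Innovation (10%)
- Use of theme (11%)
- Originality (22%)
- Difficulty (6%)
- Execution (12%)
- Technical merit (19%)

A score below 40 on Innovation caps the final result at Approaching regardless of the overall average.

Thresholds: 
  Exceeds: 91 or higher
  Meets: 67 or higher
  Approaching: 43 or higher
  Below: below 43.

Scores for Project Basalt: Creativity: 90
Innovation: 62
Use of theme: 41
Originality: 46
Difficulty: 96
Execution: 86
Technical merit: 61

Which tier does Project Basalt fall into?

Approaching

Innovation score 62 ≥ 40: minimum met.
Weighted total:
  Creativity 90 × 0.2 = 18
  Innovation 62 × 0.1 = 6.2
  Use of theme 41 × 0.11 = 4.51
  Originality 46 × 0.22 = 10.12
  Difficulty 96 × 0.06 = 5.76
  Execution 86 × 0.12 = 10.32
  Technical merit 61 × 0.19 = 11.59
Sum = 66.5
66.5 is ≥ 43 and < 67 → Approaching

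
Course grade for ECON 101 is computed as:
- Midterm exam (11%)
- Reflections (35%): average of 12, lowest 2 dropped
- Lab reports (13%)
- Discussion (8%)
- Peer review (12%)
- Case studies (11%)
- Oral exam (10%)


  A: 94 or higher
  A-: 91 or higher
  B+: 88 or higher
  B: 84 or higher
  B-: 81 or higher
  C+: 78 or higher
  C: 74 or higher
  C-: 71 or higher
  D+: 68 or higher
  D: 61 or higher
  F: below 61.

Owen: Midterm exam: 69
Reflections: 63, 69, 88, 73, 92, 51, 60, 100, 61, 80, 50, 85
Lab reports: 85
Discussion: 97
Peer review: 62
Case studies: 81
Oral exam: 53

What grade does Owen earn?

Reflections: drop 50, 51 → average of remaining 10 = 771/10 = 77.1
Weighted total:
  Midterm exam 69 × 0.11 = 7.59
  Reflections 77.1 × 0.35 = 26.985
  Lab reports 85 × 0.13 = 11.05
  Discussion 97 × 0.08 = 7.76
  Peer review 62 × 0.12 = 7.44
  Case studies 81 × 0.11 = 8.91
  Oral exam 53 × 0.1 = 5.3
Sum = 75.035
75.035 is ≥ 74 and < 78 → C

C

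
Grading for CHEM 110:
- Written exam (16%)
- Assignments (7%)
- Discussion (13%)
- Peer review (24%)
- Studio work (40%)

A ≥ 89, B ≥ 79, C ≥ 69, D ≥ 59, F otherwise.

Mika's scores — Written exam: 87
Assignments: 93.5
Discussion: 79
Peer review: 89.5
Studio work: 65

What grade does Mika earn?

C

Weighted total:
  Written exam 87 × 0.16 = 13.92
  Assignments 93.5 × 0.07 = 6.545
  Discussion 79 × 0.13 = 10.27
  Peer review 89.5 × 0.24 = 21.48
  Studio work 65 × 0.4 = 26
Sum = 78.215
78.215 is ≥ 69 and < 79 → C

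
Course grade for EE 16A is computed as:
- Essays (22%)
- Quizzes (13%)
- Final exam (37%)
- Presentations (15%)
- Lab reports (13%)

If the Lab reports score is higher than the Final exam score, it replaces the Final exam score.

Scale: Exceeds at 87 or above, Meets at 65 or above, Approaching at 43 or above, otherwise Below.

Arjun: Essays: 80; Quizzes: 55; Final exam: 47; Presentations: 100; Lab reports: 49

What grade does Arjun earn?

Approaching

Lab reports (49) > Final exam (47), so Final exam counts as 49.
Weighted total:
  Essays 80 × 0.22 = 17.6
  Quizzes 55 × 0.13 = 7.15
  Final exam 49 × 0.37 = 18.13
  Presentations 100 × 0.15 = 15
  Lab reports 49 × 0.13 = 6.37
Sum = 64.25
64.25 is ≥ 43 and < 65 → Approaching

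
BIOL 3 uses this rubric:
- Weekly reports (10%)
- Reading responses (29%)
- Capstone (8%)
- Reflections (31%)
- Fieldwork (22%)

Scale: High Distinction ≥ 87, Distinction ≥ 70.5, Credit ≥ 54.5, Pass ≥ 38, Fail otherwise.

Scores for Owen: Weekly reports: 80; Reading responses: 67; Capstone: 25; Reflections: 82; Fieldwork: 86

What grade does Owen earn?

Weighted total:
  Weekly reports 80 × 0.1 = 8
  Reading responses 67 × 0.29 = 19.43
  Capstone 25 × 0.08 = 2
  Reflections 82 × 0.31 = 25.42
  Fieldwork 86 × 0.22 = 18.92
Sum = 73.77
73.77 is ≥ 70.5 and < 87 → Distinction

Distinction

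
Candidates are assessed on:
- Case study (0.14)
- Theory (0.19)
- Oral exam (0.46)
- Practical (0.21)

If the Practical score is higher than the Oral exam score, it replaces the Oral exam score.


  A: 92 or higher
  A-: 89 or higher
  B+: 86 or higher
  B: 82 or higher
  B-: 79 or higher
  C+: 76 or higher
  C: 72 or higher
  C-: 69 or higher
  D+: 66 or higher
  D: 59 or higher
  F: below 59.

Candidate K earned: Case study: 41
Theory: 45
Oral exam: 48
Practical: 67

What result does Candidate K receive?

D

Practical (67) > Oral exam (48), so Oral exam counts as 67.
Weighted total:
  Case study 41 × 0.14 = 5.74
  Theory 45 × 0.19 = 8.55
  Oral exam 67 × 0.46 = 30.82
  Practical 67 × 0.21 = 14.07
Sum = 59.18
59.18 is ≥ 59 and < 66 → D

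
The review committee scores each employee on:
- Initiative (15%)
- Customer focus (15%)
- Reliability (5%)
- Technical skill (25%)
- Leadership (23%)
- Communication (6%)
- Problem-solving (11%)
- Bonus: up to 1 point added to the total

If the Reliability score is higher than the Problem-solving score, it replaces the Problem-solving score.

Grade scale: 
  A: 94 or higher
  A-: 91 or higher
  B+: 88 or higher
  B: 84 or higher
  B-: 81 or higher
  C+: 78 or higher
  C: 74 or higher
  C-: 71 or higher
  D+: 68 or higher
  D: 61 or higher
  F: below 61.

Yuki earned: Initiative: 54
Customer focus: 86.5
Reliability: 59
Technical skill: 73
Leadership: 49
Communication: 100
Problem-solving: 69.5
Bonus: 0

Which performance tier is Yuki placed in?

Reliability (59) ≤ Problem-solving (69.5), so Problem-solving stays at 69.5.
Weighted total:
  Initiative 54 × 0.15 = 8.1
  Customer focus 86.5 × 0.15 = 12.975
  Reliability 59 × 0.05 = 2.95
  Technical skill 73 × 0.25 = 18.25
  Leadership 49 × 0.23 = 11.27
  Communication 100 × 0.06 = 6
  Problem-solving 69.5 × 0.11 = 7.645
Sum = 67.19
Bonus: 67.19 + 0 = 67.19
67.19 is ≥ 61 and < 68 → D

D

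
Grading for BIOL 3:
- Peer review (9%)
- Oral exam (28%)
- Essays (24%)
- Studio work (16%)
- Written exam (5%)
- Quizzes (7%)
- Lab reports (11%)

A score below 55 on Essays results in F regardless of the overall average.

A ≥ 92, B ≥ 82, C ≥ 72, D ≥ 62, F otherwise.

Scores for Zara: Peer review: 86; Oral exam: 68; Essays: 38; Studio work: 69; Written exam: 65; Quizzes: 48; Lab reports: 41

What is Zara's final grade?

F

Essays score 38 < 55: minimum not met.
Weighted total:
  Peer review 86 × 0.09 = 7.74
  Oral exam 68 × 0.28 = 19.04
  Essays 38 × 0.24 = 9.12
  Studio work 69 × 0.16 = 11.04
  Written exam 65 × 0.05 = 3.25
  Quizzes 48 × 0.07 = 3.36
  Lab reports 41 × 0.11 = 4.51
Sum = 58.06
Because the Essays minimum was not met, the result is F.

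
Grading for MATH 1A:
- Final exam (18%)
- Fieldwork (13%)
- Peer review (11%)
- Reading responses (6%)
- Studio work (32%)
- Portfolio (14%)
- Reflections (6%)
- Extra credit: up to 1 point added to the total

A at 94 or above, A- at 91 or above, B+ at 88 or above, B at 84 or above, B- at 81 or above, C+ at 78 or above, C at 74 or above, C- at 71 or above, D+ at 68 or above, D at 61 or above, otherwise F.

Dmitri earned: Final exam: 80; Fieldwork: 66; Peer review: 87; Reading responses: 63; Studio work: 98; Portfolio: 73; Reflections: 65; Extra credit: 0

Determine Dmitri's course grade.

B-

Weighted total:
  Final exam 80 × 0.18 = 14.4
  Fieldwork 66 × 0.13 = 8.58
  Peer review 87 × 0.11 = 9.57
  Reading responses 63 × 0.06 = 3.78
  Studio work 98 × 0.32 = 31.36
  Portfolio 73 × 0.14 = 10.22
  Reflections 65 × 0.06 = 3.9
Sum = 81.81
Extra credit: 81.81 + 0 = 81.81
81.81 is ≥ 81 and < 84 → B-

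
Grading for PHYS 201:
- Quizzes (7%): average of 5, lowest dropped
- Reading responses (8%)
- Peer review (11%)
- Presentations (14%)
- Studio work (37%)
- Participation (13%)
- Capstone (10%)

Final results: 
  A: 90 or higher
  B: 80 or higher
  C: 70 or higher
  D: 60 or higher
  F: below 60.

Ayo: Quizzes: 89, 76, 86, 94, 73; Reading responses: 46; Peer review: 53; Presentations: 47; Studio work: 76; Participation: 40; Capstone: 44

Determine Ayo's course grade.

Quizzes: drop 73 → average of remaining 4 = 345/4 = 86.25
Weighted total:
  Quizzes 86.25 × 0.07 = 6.0375
  Reading responses 46 × 0.08 = 3.68
  Peer review 53 × 0.11 = 5.83
  Presentations 47 × 0.14 = 6.58
  Studio work 76 × 0.37 = 28.12
  Participation 40 × 0.13 = 5.2
  Capstone 44 × 0.1 = 4.4
Sum = 59.8475
59.8475 < 60 → F

F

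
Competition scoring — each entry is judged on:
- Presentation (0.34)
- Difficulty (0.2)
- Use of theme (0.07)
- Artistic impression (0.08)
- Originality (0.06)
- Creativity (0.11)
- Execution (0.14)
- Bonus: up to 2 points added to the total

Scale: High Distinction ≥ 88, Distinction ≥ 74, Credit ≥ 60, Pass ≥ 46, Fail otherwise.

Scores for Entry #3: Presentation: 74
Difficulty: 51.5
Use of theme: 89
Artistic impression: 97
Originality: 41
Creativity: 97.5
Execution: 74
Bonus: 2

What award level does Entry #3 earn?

Weighted total:
  Presentation 74 × 0.34 = 25.16
  Difficulty 51.5 × 0.2 = 10.3
  Use of theme 89 × 0.07 = 6.23
  Artistic impression 97 × 0.08 = 7.76
  Originality 41 × 0.06 = 2.46
  Creativity 97.5 × 0.11 = 10.725
  Execution 74 × 0.14 = 10.36
Sum = 72.995
Bonus: 72.995 + 2 = 74.995
74.995 is ≥ 74 and < 88 → Distinction

Distinction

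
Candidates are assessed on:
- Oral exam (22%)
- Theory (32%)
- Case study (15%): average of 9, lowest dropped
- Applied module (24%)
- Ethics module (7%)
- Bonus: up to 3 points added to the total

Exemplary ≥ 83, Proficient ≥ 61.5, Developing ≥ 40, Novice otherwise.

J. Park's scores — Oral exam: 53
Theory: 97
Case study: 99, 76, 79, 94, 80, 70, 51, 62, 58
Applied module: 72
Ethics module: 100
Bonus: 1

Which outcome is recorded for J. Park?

Case study: drop 51 → average of remaining 8 = 618/8 = 77.25
Weighted total:
  Oral exam 53 × 0.22 = 11.66
  Theory 97 × 0.32 = 31.04
  Case study 77.25 × 0.15 = 11.5875
  Applied module 72 × 0.24 = 17.28
  Ethics module 100 × 0.07 = 7
Sum = 78.5675
Bonus: 78.5675 + 1 = 79.5675
79.5675 is ≥ 61.5 and < 83 → Proficient

Proficient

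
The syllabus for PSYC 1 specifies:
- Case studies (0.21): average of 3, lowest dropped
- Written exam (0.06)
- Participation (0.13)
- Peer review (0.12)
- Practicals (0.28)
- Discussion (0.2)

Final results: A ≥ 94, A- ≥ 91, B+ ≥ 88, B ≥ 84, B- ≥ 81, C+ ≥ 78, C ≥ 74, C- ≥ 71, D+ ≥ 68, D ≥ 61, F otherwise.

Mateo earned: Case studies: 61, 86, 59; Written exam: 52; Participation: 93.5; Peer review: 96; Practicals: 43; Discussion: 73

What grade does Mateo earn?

Case studies: drop 59 → average of remaining 2 = 147/2 = 73.5
Weighted total:
  Case studies 73.5 × 0.21 = 15.435
  Written exam 52 × 0.06 = 3.12
  Participation 93.5 × 0.13 = 12.155
  Peer review 96 × 0.12 = 11.52
  Practicals 43 × 0.28 = 12.04
  Discussion 73 × 0.2 = 14.6
Sum = 68.87
68.87 is ≥ 68 and < 71 → D+

D+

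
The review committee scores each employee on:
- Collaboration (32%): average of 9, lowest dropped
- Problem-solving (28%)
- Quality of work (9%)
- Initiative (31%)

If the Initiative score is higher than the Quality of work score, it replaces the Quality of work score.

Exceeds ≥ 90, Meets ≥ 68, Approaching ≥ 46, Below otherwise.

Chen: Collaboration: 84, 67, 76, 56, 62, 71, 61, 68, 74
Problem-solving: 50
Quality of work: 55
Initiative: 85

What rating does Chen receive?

Meets

Collaboration: drop 56 → average of remaining 8 = 563/8 = 70.375
Initiative (85) > Quality of work (55), so Quality of work counts as 85.
Weighted total:
  Collaboration 70.375 × 0.32 = 22.52
  Problem-solving 50 × 0.28 = 14
  Quality of work 85 × 0.09 = 7.65
  Initiative 85 × 0.31 = 26.35
Sum = 70.52
70.52 is ≥ 68 and < 90 → Meets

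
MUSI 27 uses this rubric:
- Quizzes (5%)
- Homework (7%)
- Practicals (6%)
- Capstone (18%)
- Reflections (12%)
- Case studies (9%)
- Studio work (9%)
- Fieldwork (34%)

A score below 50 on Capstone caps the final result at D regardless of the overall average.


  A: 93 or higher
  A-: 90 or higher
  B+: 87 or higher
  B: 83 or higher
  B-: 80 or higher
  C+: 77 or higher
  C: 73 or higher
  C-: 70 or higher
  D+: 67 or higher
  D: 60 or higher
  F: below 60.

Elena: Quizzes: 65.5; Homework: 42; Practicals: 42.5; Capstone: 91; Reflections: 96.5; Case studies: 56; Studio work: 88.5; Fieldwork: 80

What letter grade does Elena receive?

Capstone score 91 ≥ 50: minimum met.
Weighted total:
  Quizzes 65.5 × 0.05 = 3.275
  Homework 42 × 0.07 = 2.94
  Practicals 42.5 × 0.06 = 2.55
  Capstone 91 × 0.18 = 16.38
  Reflections 96.5 × 0.12 = 11.58
  Case studies 56 × 0.09 = 5.04
  Studio work 88.5 × 0.09 = 7.965
  Fieldwork 80 × 0.34 = 27.2
Sum = 76.93
76.93 is ≥ 73 and < 77 → C

C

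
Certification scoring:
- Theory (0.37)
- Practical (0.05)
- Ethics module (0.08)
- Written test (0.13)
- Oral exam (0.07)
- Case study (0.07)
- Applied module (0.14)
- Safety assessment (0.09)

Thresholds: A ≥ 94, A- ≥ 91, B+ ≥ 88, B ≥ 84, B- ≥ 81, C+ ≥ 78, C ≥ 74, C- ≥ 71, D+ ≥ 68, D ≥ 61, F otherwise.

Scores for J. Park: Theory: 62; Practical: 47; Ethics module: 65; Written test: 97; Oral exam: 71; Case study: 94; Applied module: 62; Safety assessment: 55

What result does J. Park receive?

D+

Weighted total:
  Theory 62 × 0.37 = 22.94
  Practical 47 × 0.05 = 2.35
  Ethics module 65 × 0.08 = 5.2
  Written test 97 × 0.13 = 12.61
  Oral exam 71 × 0.07 = 4.97
  Case study 94 × 0.07 = 6.58
  Applied module 62 × 0.14 = 8.68
  Safety assessment 55 × 0.09 = 4.95
Sum = 68.28
68.28 is ≥ 68 and < 71 → D+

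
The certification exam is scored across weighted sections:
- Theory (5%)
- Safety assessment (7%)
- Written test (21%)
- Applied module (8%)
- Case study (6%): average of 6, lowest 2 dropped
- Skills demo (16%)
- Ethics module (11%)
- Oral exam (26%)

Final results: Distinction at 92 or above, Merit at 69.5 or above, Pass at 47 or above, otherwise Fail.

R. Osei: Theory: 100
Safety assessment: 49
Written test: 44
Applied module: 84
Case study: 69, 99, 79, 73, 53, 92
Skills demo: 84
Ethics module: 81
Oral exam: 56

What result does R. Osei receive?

Case study: drop 53, 69 → average of remaining 4 = 343/4 = 85.75
Weighted total:
  Theory 100 × 0.05 = 5
  Safety assessment 49 × 0.07 = 3.43
  Written test 44 × 0.21 = 9.24
  Applied module 84 × 0.08 = 6.72
  Case study 85.75 × 0.06 = 5.145
  Skills demo 84 × 0.16 = 13.44
  Ethics module 81 × 0.11 = 8.91
  Oral exam 56 × 0.26 = 14.56
Sum = 66.445
66.445 is ≥ 47 and < 69.5 → Pass

Pass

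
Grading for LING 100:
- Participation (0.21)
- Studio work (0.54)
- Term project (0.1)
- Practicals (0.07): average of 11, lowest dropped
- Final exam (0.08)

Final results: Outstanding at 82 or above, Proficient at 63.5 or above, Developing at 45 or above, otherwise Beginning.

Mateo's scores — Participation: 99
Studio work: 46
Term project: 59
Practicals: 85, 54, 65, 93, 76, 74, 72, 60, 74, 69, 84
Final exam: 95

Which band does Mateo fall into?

Practicals: drop 54 → average of remaining 10 = 752/10 = 75.2
Weighted total:
  Participation 99 × 0.21 = 20.79
  Studio work 46 × 0.54 = 24.84
  Term project 59 × 0.1 = 5.9
  Practicals 75.2 × 0.07 = 5.264
  Final exam 95 × 0.08 = 7.6
Sum = 64.394
64.394 is ≥ 63.5 and < 82 → Proficient

Proficient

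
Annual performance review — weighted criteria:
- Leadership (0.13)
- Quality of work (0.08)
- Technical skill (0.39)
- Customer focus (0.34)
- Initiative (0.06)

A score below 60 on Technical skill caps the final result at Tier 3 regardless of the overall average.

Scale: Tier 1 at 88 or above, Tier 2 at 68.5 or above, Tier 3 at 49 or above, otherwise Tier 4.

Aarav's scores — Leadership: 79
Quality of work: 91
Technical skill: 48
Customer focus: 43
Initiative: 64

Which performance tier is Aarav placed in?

Tier 3

Technical skill score 48 < 60: minimum not met.
Weighted total:
  Leadership 79 × 0.13 = 10.27
  Quality of work 91 × 0.08 = 7.28
  Technical skill 48 × 0.39 = 18.72
  Customer focus 43 × 0.34 = 14.62
  Initiative 64 × 0.06 = 3.84
Sum = 54.73
54.73 would be Tier 3; cap at Tier 3 applies → Tier 3.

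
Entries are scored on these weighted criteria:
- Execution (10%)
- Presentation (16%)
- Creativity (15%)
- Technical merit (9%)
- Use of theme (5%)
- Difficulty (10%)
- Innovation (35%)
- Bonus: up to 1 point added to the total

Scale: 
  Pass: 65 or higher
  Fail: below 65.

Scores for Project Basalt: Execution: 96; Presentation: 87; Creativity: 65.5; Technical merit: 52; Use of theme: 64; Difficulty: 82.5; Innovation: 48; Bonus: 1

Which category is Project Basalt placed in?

Weighted total:
  Execution 96 × 0.1 = 9.6
  Presentation 87 × 0.16 = 13.92
  Creativity 65.5 × 0.15 = 9.825
  Technical merit 52 × 0.09 = 4.68
  Use of theme 64 × 0.05 = 3.2
  Difficulty 82.5 × 0.1 = 8.25
  Innovation 48 × 0.35 = 16.8
Sum = 66.275
Bonus: 66.275 + 1 = 67.275
67.275 ≥ 65 → Pass

Pass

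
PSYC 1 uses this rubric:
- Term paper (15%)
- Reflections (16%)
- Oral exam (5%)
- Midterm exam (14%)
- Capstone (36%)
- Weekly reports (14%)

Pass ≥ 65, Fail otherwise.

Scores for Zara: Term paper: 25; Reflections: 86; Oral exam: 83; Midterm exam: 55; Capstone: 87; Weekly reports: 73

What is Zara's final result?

Pass

Weighted total:
  Term paper 25 × 0.15 = 3.75
  Reflections 86 × 0.16 = 13.76
  Oral exam 83 × 0.05 = 4.15
  Midterm exam 55 × 0.14 = 7.7
  Capstone 87 × 0.36 = 31.32
  Weekly reports 73 × 0.14 = 10.22
Sum = 70.9
70.9 ≥ 65 → Pass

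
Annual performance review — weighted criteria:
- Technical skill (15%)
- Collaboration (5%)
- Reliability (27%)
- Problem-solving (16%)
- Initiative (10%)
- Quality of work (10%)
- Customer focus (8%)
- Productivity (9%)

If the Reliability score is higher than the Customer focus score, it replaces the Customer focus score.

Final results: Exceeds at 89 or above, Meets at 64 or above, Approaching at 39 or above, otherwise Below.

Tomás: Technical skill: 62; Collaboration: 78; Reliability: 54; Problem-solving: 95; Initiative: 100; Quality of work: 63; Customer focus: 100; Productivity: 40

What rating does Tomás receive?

Meets

Reliability (54) ≤ Customer focus (100), so Customer focus stays at 100.
Weighted total:
  Technical skill 62 × 0.15 = 9.3
  Collaboration 78 × 0.05 = 3.9
  Reliability 54 × 0.27 = 14.58
  Problem-solving 95 × 0.16 = 15.2
  Initiative 100 × 0.1 = 10
  Quality of work 63 × 0.1 = 6.3
  Customer focus 100 × 0.08 = 8
  Productivity 40 × 0.09 = 3.6
Sum = 70.88
70.88 is ≥ 64 and < 89 → Meets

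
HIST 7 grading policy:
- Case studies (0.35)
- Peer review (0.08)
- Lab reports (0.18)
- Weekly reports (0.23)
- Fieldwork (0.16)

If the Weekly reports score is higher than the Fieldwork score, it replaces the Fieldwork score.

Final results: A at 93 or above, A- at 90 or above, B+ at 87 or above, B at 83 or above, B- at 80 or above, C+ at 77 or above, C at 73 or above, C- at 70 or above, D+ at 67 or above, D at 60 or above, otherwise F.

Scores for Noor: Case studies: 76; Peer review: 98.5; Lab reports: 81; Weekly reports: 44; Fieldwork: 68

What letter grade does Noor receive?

C-

Weekly reports (44) ≤ Fieldwork (68), so Fieldwork stays at 68.
Weighted total:
  Case studies 76 × 0.35 = 26.6
  Peer review 98.5 × 0.08 = 7.88
  Lab reports 81 × 0.18 = 14.58
  Weekly reports 44 × 0.23 = 10.12
  Fieldwork 68 × 0.16 = 10.88
Sum = 70.06
70.06 is ≥ 70 and < 73 → C-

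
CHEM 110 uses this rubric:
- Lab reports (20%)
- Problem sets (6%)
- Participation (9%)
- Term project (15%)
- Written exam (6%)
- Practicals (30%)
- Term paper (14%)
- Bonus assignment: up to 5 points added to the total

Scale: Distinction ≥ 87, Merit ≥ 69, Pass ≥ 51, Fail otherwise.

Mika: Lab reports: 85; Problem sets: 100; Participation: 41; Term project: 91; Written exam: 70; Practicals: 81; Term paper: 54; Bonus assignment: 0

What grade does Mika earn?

Merit

Weighted total:
  Lab reports 85 × 0.2 = 17
  Problem sets 100 × 0.06 = 6
  Participation 41 × 0.09 = 3.69
  Term project 91 × 0.15 = 13.65
  Written exam 70 × 0.06 = 4.2
  Practicals 81 × 0.3 = 24.3
  Term paper 54 × 0.14 = 7.56
Sum = 76.4
Bonus assignment: 76.4 + 0 = 76.4
76.4 is ≥ 69 and < 87 → Merit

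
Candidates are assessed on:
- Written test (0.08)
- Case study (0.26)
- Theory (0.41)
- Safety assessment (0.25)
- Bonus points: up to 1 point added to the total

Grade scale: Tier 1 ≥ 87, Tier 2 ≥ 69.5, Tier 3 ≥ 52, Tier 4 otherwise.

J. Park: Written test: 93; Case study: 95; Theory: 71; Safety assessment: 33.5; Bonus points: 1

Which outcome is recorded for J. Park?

Tier 2

Weighted total:
  Written test 93 × 0.08 = 7.44
  Case study 95 × 0.26 = 24.7
  Theory 71 × 0.41 = 29.11
  Safety assessment 33.5 × 0.25 = 8.375
Sum = 69.625
Bonus points: 69.625 + 1 = 70.625
70.625 is ≥ 69.5 and < 87 → Tier 2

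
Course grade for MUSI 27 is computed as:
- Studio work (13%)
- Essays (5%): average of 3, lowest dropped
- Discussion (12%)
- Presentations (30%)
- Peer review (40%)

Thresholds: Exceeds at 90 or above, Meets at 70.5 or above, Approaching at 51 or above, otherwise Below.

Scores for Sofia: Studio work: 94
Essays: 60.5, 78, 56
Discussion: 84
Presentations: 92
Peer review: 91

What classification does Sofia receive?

Essays: drop 56 → average of remaining 2 = 138.5/2 = 69.25
Weighted total:
  Studio work 94 × 0.13 = 12.22
  Essays 69.25 × 0.05 = 3.4625
  Discussion 84 × 0.12 = 10.08
  Presentations 92 × 0.3 = 27.6
  Peer review 91 × 0.4 = 36.4
Sum = 89.7625
89.7625 is ≥ 70.5 and < 90 → Meets

Meets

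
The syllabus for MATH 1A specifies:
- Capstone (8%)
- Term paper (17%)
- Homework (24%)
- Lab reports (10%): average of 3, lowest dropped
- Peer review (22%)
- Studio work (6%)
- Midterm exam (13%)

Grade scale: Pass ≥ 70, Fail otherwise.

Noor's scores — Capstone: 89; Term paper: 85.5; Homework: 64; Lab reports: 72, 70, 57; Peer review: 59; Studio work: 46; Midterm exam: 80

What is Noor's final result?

Pass

Lab reports: drop 57 → average of remaining 2 = 142/2 = 71
Weighted total:
  Capstone 89 × 0.08 = 7.12
  Term paper 85.5 × 0.17 = 14.535
  Homework 64 × 0.24 = 15.36
  Lab reports 71 × 0.1 = 7.1
  Peer review 59 × 0.22 = 12.98
  Studio work 46 × 0.06 = 2.76
  Midterm exam 80 × 0.13 = 10.4
Sum = 70.255
70.255 ≥ 70 → Pass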